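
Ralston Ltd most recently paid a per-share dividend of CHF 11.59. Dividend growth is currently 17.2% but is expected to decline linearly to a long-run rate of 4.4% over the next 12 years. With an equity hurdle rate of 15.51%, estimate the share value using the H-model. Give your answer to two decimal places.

H-model: P₀ = D₀[(1+g_L) + H(g_S−g_L)]/(r−g_L), with H = 12/2 = 6.
P₀ = 11.59 × [(1+0.044) + 6×(0.172−0.044)] / (0.1551−0.044)
   = 11.59 × 1.8120 / 0.1111 = 189.0286

CHF 189.03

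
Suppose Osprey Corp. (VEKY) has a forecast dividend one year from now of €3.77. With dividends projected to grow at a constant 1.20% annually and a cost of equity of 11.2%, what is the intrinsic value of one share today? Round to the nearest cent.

Gordon growth model: P₀ = D₁/(r − g), with D₁ = 3.77 given directly.
P₀ = 3.7700 / (0.112 − 0.012) = 3.7700 / 0.1 = 37.7000

€37.70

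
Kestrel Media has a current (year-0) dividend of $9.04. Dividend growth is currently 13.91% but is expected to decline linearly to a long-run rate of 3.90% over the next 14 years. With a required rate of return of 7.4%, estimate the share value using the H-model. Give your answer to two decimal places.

$449.34

H-model: P₀ = D₀[(1+g_L) + H(g_S−g_L)]/(r−g_L), with H = 14/2 = 7.
P₀ = 9.04 × [(1+0.039) + 7×(0.1391−0.039)] / (0.074−0.039)
   = 9.04 × 1.7397 / 0.035 = 449.3397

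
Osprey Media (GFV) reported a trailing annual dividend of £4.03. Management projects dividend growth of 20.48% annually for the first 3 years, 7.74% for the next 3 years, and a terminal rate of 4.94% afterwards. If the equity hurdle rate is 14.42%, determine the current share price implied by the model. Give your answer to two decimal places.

£69.43

Three-stage DDM. Project D₁…D_6; terminal Gordon value at t=6 with g = 0.0494; discount at r = 0.1442.
D_1 = 4.8553
D_2 = 5.8497
D_3 = 7.0477
D_4 = 7.5932
D_5 = 8.1810
D_6 = 8.8142
TV_6 = 9.2496/(0.1442−0.0494) = 97.5694
P₀ = Σ Dₜ/(1+r)ᵗ + TV_6/(1+r)^6 = 69.4273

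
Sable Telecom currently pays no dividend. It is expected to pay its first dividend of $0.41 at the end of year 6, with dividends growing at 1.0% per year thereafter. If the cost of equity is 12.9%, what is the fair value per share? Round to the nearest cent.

$1.88

Deferred-dividend DDM. At t=5 the remaining stream is a growing perpetuity with first payment D_6 = 0.41.
V_5 = D_6/(r−g) = 0.41/(0.129−0.01) = 3.4454
P₀ = V_5/(1+r)^5 = 3.4454/(1+0.129)^5 = 1.8783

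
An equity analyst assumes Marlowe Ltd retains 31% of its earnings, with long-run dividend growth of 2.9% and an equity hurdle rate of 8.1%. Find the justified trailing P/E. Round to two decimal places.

13.65

Payout ratio b = 1 − 0.31 = 0.69.
Justified trailing P/E = b(1+g)/(r−g) = 0.69×(1+0.029)/(0.081−0.029) = 13.6540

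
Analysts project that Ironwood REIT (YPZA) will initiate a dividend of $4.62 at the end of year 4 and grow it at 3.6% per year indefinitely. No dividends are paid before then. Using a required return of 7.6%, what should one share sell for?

$92.71

Deferred-dividend DDM. At t=3 the remaining stream is a growing perpetuity with first payment D_4 = 4.62.
V_3 = D_4/(r−g) = 4.62/(0.076−0.036) = 115.5000
P₀ = V_3/(1+r)^3 = 115.5000/(1+0.076)^3 = 92.7140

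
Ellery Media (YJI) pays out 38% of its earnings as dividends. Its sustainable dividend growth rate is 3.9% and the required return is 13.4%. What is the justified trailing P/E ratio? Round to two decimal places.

Justified trailing P/E = b(1+g)/(r−g) = 0.38×(1+0.039)/(0.134−0.039) = 4.1560

4.16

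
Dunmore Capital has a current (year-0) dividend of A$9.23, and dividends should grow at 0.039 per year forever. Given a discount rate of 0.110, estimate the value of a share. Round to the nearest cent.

A$135.07

Gordon growth model: P₀ = D₁/(r − g). D₁ = 9.23 × (1 + 0.039) = 9.5900.
P₀ = 9.5900 / (0.11 − 0.039) = 9.5900 / 0.071 = 135.0700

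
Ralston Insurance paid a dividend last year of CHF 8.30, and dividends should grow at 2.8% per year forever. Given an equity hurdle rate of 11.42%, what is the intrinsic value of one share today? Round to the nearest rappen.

CHF 98.98

Gordon growth model: P₀ = D₁/(r − g). D₁ = 8.30 × (1 + 0.028) = 8.5324.
P₀ = 8.5324 / (0.1142 − 0.028) = 8.5324 / 0.0862 = 98.9838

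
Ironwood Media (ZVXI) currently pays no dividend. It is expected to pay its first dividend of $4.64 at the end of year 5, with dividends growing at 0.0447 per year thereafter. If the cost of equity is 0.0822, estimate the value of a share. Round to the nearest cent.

Deferred-dividend DDM. At t=4 the remaining stream is a growing perpetuity with first payment D_5 = 4.64.
V_4 = D_5/(r−g) = 4.64/(0.0822−0.0447) = 123.7333
P₀ = V_4/(1+r)^4 = 123.7333/(1+0.0822)^4 = 90.2104

$90.21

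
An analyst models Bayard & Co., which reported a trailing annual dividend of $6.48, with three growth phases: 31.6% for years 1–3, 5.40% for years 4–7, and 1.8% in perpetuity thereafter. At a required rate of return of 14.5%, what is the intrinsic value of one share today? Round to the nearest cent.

$114.60

Three-stage DDM. Project D₁…D_7; terminal Gordon value at t=7 with g = 0.018; discount at r = 0.145.
D_1 = 8.5277
D_2 = 11.2224
D_3 = 14.7687
D_4 = 15.5662
D_5 = 16.4068
D_6 = 17.2928
D_7 = 18.2266
TV_7 = 18.5547/(0.145−0.018) = 146.0996
P₀ = Σ Dₜ/(1+r)ᵗ + TV_7/(1+r)^7 = 114.6033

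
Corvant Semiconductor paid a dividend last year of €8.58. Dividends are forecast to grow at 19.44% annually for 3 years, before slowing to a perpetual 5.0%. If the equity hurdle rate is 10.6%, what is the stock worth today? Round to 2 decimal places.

€232.69

Two-stage DDM. Project D₁…D_3 at 0.1944, terminal growth 0.05, discount at r = 0.106.
D_1 = 10.2480
D_2 = 12.2402
D_3 = 14.6196
Terminal value at t=3: TV = D_4/(r−g) = 15.3506/(0.106−0.05) = 274.1182
P₀ = 10.2480/(1+0.106)^1 + 12.2402/(1+0.106)^2 + 14.6196/(1+0.106)^3 + 274.1182/(1+0.106)^3 = 232.6938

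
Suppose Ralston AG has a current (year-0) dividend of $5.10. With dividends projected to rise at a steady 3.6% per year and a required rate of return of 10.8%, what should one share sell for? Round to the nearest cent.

Gordon growth model: P₀ = D₁/(r − g). D₁ = 5.10 × (1 + 0.036) = 5.2836.
P₀ = 5.2836 / (0.108 − 0.036) = 5.2836 / 0.072 = 73.3833

$73.38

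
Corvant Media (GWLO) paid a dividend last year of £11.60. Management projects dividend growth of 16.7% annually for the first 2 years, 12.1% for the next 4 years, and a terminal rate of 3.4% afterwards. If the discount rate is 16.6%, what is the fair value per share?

£143.16

Three-stage DDM. Project D₁…D_6; terminal Gordon value at t=6 with g = 0.034; discount at r = 0.166.
D_1 = 13.5372
D_2 = 15.7979
D_3 = 17.7095
D_4 = 19.8523
D_5 = 22.2544
D_6 = 24.9472
TV_6 = 25.7954/(0.166−0.034) = 195.4199
P₀ = Σ Dₜ/(1+r)ᵗ + TV_6/(1+r)^6 = 143.1585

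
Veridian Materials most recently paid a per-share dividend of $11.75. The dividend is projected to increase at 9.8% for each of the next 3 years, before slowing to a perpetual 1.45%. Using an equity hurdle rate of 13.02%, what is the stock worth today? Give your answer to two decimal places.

Two-stage DDM. Project D₁…D_3 at 0.098, terminal growth 0.0145, discount at r = 0.1302.
D_1 = 12.9015
D_2 = 14.1658
D_3 = 15.5541
Terminal value at t=3: TV = D_4/(r−g) = 15.7796/(0.1302−0.0145) = 136.3840
P₀ = 12.9015/(1+0.1302)^1 + 14.1658/(1+0.1302)^2 + 15.5541/(1+0.1302)^3 + 136.3840/(1+0.1302)^3 = 127.7501

$127.75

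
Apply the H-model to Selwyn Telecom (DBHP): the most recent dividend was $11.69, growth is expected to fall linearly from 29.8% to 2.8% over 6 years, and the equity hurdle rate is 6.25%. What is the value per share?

H-model: P₀ = D₀[(1+g_L) + H(g_S−g_L)]/(r−g_L), with H = 6/2 = 3.
P₀ = 11.69 × [(1+0.028) + 3×(0.298−0.028)] / (0.0625−0.028)
   = 11.69 × 1.8380 / 0.0345 = 622.7890

$622.79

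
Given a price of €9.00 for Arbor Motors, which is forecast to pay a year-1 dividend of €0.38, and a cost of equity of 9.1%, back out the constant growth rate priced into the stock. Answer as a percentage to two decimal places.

From P₀ = D₁/(r − g), the implied growth is g = r − D₁/P₀.
g = 0.091 − 0.38/9.00 = 0.091 − 0.04222 = 0.04878

4.88%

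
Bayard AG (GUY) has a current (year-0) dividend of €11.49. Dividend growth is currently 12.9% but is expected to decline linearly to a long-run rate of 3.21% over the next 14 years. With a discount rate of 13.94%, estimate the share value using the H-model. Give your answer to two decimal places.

H-model: P₀ = D₀[(1+g_L) + H(g_S−g_L)]/(r−g_L), with H = 14/2 = 7.
P₀ = 11.49 × [(1+0.0321) + 7×(0.129−0.0321)] / (0.1394−0.0321)
   = 11.49 × 1.7104 / 0.1073 = 183.1547

€183.15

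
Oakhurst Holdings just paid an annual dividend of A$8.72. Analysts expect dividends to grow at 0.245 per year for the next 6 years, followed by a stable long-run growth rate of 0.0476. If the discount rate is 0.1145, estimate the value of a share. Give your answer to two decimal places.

Two-stage DDM. Project D₁…D_6 at 0.245, terminal growth 0.0476, discount at r = 0.1145.
D_1 = 10.8564
D_2 = 13.5162
D_3 = 16.8277
D_4 = 20.9505
D_5 = 26.0833
D_6 = 32.4738
Terminal value at t=6: TV = D_7/(r−g) = 34.0195/(0.1145−0.0476) = 508.5129
P₀ = 10.8564/(1+0.1145)^1 + 13.5162/(1+0.1145)^2 + 16.8277/(1+0.1145)^3 + 20.9505/(1+0.1145)^4 + 26.0833/(1+0.1145)^5 + 32.4738/(1+0.1145)^6 + 508.5129/(1+0.1145)^6 = 343.8238

A$343.82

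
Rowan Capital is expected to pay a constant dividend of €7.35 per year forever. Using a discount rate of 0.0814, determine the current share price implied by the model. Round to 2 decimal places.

Zero-growth DDM (perpetuity): P₀ = D/r = 7.35 / 0.0814 = 90.2948

€90.29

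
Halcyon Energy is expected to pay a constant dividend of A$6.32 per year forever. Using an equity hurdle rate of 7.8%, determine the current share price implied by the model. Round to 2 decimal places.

Zero-growth DDM (perpetuity): P₀ = D/r = 6.32 / 0.078 = 81.0256

A$81.03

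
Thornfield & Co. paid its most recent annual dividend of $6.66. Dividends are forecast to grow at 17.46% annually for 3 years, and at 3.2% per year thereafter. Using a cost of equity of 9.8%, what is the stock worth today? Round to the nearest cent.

$150.39

Two-stage DDM. Project D₁…D_3 at 0.1746, terminal growth 0.032, discount at r = 0.098.
D_1 = 7.8228
D_2 = 9.1887
D_3 = 10.7931
Terminal value at t=3: TV = D_4/(r−g) = 11.1384/(0.098−0.032) = 168.7641
P₀ = 7.8228/(1+0.098)^1 + 9.1887/(1+0.098)^2 + 10.7931/(1+0.098)^3 + 168.7641/(1+0.098)^3 = 150.3887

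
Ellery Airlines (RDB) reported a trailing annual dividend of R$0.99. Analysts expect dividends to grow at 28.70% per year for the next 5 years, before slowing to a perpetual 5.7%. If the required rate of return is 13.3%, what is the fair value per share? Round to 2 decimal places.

Two-stage DDM. Project D₁…D_5 at 0.287, terminal growth 0.057, discount at r = 0.133.
D_1 = 1.2741
D_2 = 1.6398
D_3 = 2.1104
D_4 = 2.7161
D_5 = 3.4956
Terminal value at t=5: TV = D_6/(r−g) = 3.6949/(0.133−0.057) = 48.6171
P₀ = 1.2741/(1+0.133)^1 + 1.6398/(1+0.133)^2 + 2.1104/(1+0.133)^3 + 2.7161/(1+0.133)^4 + 3.4956/(1+0.133)^5 + 48.6171/(1+0.133)^5 = 33.4135

R$33.41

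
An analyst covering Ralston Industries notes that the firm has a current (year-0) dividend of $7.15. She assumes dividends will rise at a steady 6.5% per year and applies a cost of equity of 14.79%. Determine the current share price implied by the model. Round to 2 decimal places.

Gordon growth model: P₀ = D₁/(r − g). D₁ = 7.15 × (1 + 0.065) = 7.6147.
P₀ = 7.6147 / (0.1479 − 0.065) = 7.6147 / 0.0829 = 91.8546

$91.85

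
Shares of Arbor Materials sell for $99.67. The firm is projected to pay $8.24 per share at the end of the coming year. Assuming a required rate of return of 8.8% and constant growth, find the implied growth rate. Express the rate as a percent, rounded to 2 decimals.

From P₀ = D₁/(r − g), the implied growth is g = r − D₁/P₀.
g = 0.088 − 8.24/99.67 = 0.088 − 0.08267 = 0.00533

0.53%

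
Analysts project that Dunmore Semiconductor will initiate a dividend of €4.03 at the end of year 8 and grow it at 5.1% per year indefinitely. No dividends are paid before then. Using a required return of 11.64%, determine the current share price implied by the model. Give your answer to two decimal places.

€28.51

Deferred-dividend DDM. At t=7 the remaining stream is a growing perpetuity with first payment D_8 = 4.03.
V_7 = D_8/(r−g) = 4.03/(0.1164−0.051) = 61.6208
P₀ = V_7/(1+r)^7 = 61.6208/(1+0.1164)^7 = 28.5094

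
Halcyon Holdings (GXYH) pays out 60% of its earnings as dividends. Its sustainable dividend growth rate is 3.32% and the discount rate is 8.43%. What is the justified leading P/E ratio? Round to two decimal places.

11.74

Justified leading P/E = b/(r−g) = 0.60/(0.0843−0.0332) = 11.7417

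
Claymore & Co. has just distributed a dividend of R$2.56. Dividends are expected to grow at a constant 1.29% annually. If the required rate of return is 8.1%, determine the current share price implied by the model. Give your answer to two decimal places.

Gordon growth model: P₀ = D₁/(r − g). D₁ = 2.56 × (1 + 0.0129) = 2.5930.
P₀ = 2.5930 / (0.081 − 0.0129) = 2.5930 / 0.0681 = 38.0767

R$38.08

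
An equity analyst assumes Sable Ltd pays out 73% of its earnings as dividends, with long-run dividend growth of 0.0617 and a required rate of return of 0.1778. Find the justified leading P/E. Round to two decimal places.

6.29

Justified leading P/E = b/(r−g) = 0.73/(0.1778−0.0617) = 6.2877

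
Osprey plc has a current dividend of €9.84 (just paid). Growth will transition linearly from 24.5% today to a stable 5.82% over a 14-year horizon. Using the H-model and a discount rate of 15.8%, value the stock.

H-model: P₀ = D₀[(1+g_L) + H(g_S−g_L)]/(r−g_L), with H = 14/2 = 7.
P₀ = 9.84 × [(1+0.0582) + 7×(0.245−0.0582)] / (0.158−0.0582)
   = 9.84 × 2.3658 / 0.0998 = 233.2612

€233.26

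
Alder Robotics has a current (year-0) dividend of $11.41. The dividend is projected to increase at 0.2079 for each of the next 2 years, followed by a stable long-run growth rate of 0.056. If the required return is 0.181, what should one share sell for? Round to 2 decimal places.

$124.44

Two-stage DDM. Project D₁…D_2 at 0.2079, terminal growth 0.056, discount at r = 0.181.
D_1 = 13.7821
D_2 = 16.6474
Terminal value at t=2: TV = D_3/(r−g) = 17.5797/(0.181−0.056) = 140.6376
P₀ = 13.7821/(1+0.181)^1 + 16.6474/(1+0.181)^2 + 140.6376/(1+0.181)^2 = 124.4384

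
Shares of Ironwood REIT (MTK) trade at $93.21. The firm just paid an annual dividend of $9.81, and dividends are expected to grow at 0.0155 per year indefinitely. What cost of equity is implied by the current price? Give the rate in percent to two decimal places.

12.24%

Rearranging the constant-growth DDM: r = D₁/P₀ + g.
D₁ = 9.81 × (1 + 0.0155) = 9.9621.
r = 9.9621 / 93.21 + 0.0155 = 0.10688 + 0.0155 = 0.12238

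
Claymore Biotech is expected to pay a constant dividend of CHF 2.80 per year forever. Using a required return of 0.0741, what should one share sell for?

Zero-growth DDM (perpetuity): P₀ = D/r = 2.80 / 0.0741 = 37.7868

CHF 37.79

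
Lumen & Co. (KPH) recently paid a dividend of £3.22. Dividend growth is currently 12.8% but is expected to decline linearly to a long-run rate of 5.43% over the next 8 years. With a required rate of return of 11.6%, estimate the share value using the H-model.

H-model: P₀ = D₀[(1+g_L) + H(g_S−g_L)]/(r−g_L), with H = 8/2 = 4.
P₀ = 3.22 × [(1+0.0543) + 4×(0.128−0.0543)] / (0.116−0.0543)
   = 3.22 × 1.3491 / 0.0617 = 70.4068

£70.41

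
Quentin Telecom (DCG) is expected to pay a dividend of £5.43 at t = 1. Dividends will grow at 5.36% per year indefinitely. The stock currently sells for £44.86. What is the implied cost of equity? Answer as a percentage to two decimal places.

17.46%

Rearranging the constant-growth DDM: r = D₁/P₀ + g.
r = 5.4300 / 44.86 + 0.0536 = 0.12104 + 0.0536 = 0.17464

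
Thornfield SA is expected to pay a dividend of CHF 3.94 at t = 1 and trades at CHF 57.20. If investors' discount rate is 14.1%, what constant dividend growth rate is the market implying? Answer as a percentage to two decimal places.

7.21%

From P₀ = D₁/(r − g), the implied growth is g = r − D₁/P₀.
g = 0.141 − 3.94/57.20 = 0.141 − 0.06888 = 0.07212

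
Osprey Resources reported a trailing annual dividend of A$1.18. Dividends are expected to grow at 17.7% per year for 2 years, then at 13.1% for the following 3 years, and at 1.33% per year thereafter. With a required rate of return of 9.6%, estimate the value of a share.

A$25.30

Three-stage DDM. Project D₁…D_5; terminal Gordon value at t=5 with g = 0.0133; discount at r = 0.096.
D_1 = 1.3889
D_2 = 1.6347
D_3 = 1.8488
D_4 = 2.0910
D_5 = 2.3650
TV_5 = 2.3964/(0.096−0.0133) = 28.9771
P₀ = Σ Dₜ/(1+r)ᵗ + TV_5/(1+r)^5 = 25.3002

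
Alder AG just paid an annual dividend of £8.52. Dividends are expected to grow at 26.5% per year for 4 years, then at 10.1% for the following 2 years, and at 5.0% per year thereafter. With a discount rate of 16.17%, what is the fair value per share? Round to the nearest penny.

Three-stage DDM. Project D₁…D_6; terminal Gordon value at t=6 with g = 0.05; discount at r = 0.1617.
D_1 = 10.7778
D_2 = 13.6339
D_3 = 17.2469
D_4 = 21.8173
D_5 = 24.0209
D_6 = 26.4470
TV_6 = 27.7693/(0.1617−0.05) = 248.6065
P₀ = Σ Dₜ/(1+r)ᵗ + TV_6/(1+r)^6 = 165.6194

£165.62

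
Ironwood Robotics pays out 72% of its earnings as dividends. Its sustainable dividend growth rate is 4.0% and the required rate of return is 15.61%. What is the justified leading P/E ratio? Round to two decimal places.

Justified leading P/E = b/(r−g) = 0.72/(0.1561−0.04) = 6.2016

6.20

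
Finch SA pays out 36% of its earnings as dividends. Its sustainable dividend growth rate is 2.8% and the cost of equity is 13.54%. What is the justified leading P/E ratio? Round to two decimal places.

3.35

Justified leading P/E = b/(r−g) = 0.36/(0.1354−0.028) = 3.3520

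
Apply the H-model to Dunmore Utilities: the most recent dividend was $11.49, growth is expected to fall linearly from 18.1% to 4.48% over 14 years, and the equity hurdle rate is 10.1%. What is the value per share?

$408.53

H-model: P₀ = D₀[(1+g_L) + H(g_S−g_L)]/(r−g_L), with H = 14/2 = 7.
P₀ = 11.49 × [(1+0.0448) + 7×(0.181−0.0448)] / (0.101−0.0448)
   = 11.49 × 1.9982 / 0.0562 = 408.5288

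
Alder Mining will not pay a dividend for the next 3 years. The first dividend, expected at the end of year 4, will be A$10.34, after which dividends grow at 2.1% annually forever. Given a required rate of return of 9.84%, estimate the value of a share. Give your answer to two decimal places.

Deferred-dividend DDM. At t=3 the remaining stream is a growing perpetuity with first payment D_4 = 10.34.
V_3 = D_4/(r−g) = 10.34/(0.0984−0.021) = 133.5917
P₀ = V_3/(1+r)^3 = 133.5917/(1+0.0984)^3 = 100.8087

A$100.81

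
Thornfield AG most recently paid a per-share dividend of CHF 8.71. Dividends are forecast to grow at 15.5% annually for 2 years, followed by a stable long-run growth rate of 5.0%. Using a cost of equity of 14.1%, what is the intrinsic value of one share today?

CHF 120.72

Two-stage DDM. Project D₁…D_2 at 0.155, terminal growth 0.05, discount at r = 0.141.
D_1 = 10.0601
D_2 = 11.6194
Terminal value at t=2: TV = D_3/(r−g) = 12.2003/(0.141−0.05) = 134.0695
P₀ = 10.0601/(1+0.141)^1 + 11.6194/(1+0.141)^2 + 134.0695/(1+0.141)^2 = 120.7233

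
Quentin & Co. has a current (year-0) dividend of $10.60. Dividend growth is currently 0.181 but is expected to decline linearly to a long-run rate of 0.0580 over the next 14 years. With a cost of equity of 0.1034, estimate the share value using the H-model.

H-model: P₀ = D₀[(1+g_L) + H(g_S−g_L)]/(r−g_L), with H = 14/2 = 7.
P₀ = 10.60 × [(1+0.058) + 7×(0.181−0.058)] / (0.1034−0.058)
   = 10.60 × 1.9190 / 0.0454 = 448.0485

$448.05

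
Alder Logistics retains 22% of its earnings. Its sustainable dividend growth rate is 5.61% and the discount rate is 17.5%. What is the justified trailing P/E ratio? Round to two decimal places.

Payout ratio b = 1 − 0.22 = 0.78.
Justified trailing P/E = b(1+g)/(r−g) = 0.78×(1+0.0561)/(0.175−0.0561) = 6.9282

6.93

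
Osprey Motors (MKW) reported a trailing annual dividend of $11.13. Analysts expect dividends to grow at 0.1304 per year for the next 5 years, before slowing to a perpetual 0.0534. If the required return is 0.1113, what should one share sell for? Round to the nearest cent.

$279.09

Two-stage DDM. Project D₁…D_5 at 0.1304, terminal growth 0.0534, discount at r = 0.1113.
D_1 = 12.5814
D_2 = 14.2220
D_3 = 16.0765
D_4 = 18.1729
D_5 = 20.5426
Terminal value at t=5: TV = D_6/(r−g) = 21.6396/(0.1113−0.0534) = 373.7409
P₀ = 12.5814/(1+0.1113)^1 + 14.2220/(1+0.1113)^2 + 16.0765/(1+0.1113)^3 + 18.1729/(1+0.1113)^4 + 20.5426/(1+0.1113)^5 + 373.7409/(1+0.1113)^5 = 279.0888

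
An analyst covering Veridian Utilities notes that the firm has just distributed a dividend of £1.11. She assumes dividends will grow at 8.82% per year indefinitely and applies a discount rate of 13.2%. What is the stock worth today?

£27.58

Gordon growth model: P₀ = D₁/(r − g). D₁ = 1.11 × (1 + 0.0882) = 1.2079.
P₀ = 1.2079 / (0.132 − 0.0882) = 1.2079 / 0.0438 = 27.5777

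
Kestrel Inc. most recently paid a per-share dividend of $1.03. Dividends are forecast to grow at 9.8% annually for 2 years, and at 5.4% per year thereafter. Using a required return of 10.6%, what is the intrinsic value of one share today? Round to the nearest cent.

$22.61

Two-stage DDM. Project D₁…D_2 at 0.098, terminal growth 0.054, discount at r = 0.106.
D_1 = 1.1309
D_2 = 1.2418
Terminal value at t=2: TV = D_3/(r−g) = 1.3088/(0.106−0.054) = 25.1698
P₀ = 1.1309/(1+0.106)^1 + 1.2418/(1+0.106)^2 + 25.1698/(1+0.106)^2 = 22.6141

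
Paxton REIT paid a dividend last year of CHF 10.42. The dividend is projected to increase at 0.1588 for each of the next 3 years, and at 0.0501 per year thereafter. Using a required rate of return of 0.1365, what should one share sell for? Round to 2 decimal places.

CHF 166.75

Two-stage DDM. Project D₁…D_3 at 0.1588, terminal growth 0.0501, discount at r = 0.1365.
D_1 = 12.0747
D_2 = 13.9922
D_3 = 16.2141
Terminal value at t=3: TV = D_4/(r−g) = 17.0264/(0.1365−0.0501) = 197.0653
P₀ = 12.0747/(1+0.1365)^1 + 13.9922/(1+0.1365)^2 + 16.2141/(1+0.1365)^3 + 197.0653/(1+0.1365)^3 = 166.7490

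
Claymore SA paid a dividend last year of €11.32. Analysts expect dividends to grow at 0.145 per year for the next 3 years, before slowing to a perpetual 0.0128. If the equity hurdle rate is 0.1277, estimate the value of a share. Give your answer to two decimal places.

€139.46

Two-stage DDM. Project D₁…D_3 at 0.145, terminal growth 0.0128, discount at r = 0.1277.
D_1 = 12.9614
D_2 = 14.8408
D_3 = 16.9927
Terminal value at t=3: TV = D_4/(r−g) = 17.2102/(0.1277−0.0128) = 149.7844
P₀ = 12.9614/(1+0.1277)^1 + 14.8408/(1+0.1277)^2 + 16.9927/(1+0.1277)^3 + 149.7844/(1+0.1277)^3 = 139.4572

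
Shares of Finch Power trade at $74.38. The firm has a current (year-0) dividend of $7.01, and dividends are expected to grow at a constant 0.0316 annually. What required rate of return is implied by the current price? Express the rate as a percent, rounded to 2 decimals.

12.88%

Rearranging the constant-growth DDM: r = D₁/P₀ + g.
D₁ = 7.01 × (1 + 0.0316) = 7.2315.
r = 7.2315 / 74.38 + 0.0316 = 0.09722 + 0.0316 = 0.12882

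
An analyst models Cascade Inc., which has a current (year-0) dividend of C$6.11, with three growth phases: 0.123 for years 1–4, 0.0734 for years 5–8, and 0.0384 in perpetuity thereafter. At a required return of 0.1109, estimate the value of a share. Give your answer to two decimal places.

Three-stage DDM. Project D₁…D_8; terminal Gordon value at t=8 with g = 0.0384; discount at r = 0.1109.
D_1 = 6.8615
D_2 = 7.7055
D_3 = 8.6533
D_4 = 9.7176
D_5 = 10.4309
D_6 = 11.1965
D_7 = 12.0184
D_8 = 12.9005
TV_8 = 13.3959/(0.1109−0.0384) = 184.7708
P₀ = Σ Dₜ/(1+r)ᵗ + TV_8/(1+r)^8 = 128.2115

C$128.21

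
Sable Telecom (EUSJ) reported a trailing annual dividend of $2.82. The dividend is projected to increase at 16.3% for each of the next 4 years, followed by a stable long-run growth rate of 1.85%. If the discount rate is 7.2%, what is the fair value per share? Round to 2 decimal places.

Two-stage DDM. Project D₁…D_4 at 0.163, terminal growth 0.0185, discount at r = 0.072.
D_1 = 3.2797
D_2 = 3.8142
D_3 = 4.4360
D_4 = 5.1590
Terminal value at t=4: TV = D_5/(r−g) = 5.2545/(0.072−0.0185) = 98.2144
P₀ = 3.2797/(1+0.072)^1 + 3.8142/(1+0.072)^2 + 4.4360/(1+0.072)^3 + 5.1590/(1+0.072)^4 + 98.2144/(1+0.072)^4 = 88.2555

$88.26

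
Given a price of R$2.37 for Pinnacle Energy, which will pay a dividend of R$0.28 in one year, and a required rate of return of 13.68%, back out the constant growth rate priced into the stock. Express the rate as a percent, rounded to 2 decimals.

From P₀ = D₁/(r − g), the implied growth is g = r − D₁/P₀.
g = 0.1368 − 0.28/2.37 = 0.1368 − 0.11814 = 0.01866

1.87%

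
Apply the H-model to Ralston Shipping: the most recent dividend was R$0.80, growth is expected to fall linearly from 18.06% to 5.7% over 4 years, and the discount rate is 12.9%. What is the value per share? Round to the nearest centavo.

R$14.49

H-model: P₀ = D₀[(1+g_L) + H(g_S−g_L)]/(r−g_L), with H = 4/2 = 2.
P₀ = 0.80 × [(1+0.057) + 2×(0.1806−0.057)] / (0.129−0.057)
   = 0.80 × 1.3042 / 0.072 = 14.4911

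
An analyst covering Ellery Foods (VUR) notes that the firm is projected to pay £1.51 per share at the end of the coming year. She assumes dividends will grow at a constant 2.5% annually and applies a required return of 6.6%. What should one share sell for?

Gordon growth model: P₀ = D₁/(r − g), with D₁ = 1.51 given directly.
P₀ = 1.5100 / (0.066 − 0.025) = 1.5100 / 0.041 = 36.8293

£36.83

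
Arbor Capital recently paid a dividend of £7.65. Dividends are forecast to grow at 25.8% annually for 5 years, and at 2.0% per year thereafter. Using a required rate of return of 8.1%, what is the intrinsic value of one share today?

£334.71

Two-stage DDM. Project D₁…D_5 at 0.258, terminal growth 0.02, discount at r = 0.081.
D_1 = 9.6237
D_2 = 12.1066
D_3 = 15.2301
D_4 = 19.1595
D_5 = 24.1026
Terminal value at t=5: TV = D_6/(r−g) = 24.5847/(0.081−0.02) = 403.0278
P₀ = 9.6237/(1+0.081)^1 + 12.1066/(1+0.081)^2 + 15.2301/(1+0.081)^3 + 19.1595/(1+0.081)^4 + 24.1026/(1+0.081)^5 + 403.0278/(1+0.081)^5 = 334.7060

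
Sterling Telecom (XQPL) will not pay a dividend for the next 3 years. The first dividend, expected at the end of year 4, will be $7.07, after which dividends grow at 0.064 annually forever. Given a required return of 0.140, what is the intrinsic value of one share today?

$62.79

Deferred-dividend DDM. At t=3 the remaining stream is a growing perpetuity with first payment D_4 = 7.07.
V_3 = D_4/(r−g) = 7.07/(0.14−0.064) = 93.0263
P₀ = V_3/(1+r)^3 = 93.0263/(1+0.14)^3 = 62.7901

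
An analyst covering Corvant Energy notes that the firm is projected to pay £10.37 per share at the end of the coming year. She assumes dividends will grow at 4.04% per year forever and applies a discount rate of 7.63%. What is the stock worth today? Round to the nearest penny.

Gordon growth model: P₀ = D₁/(r − g), with D₁ = 10.37 given directly.
P₀ = 10.3700 / (0.0763 − 0.0404) = 10.3700 / 0.0359 = 288.8579

£288.86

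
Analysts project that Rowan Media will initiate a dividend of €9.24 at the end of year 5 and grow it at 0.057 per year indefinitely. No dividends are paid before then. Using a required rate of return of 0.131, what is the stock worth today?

€76.31

Deferred-dividend DDM. At t=4 the remaining stream is a growing perpetuity with first payment D_5 = 9.24.
V_4 = D_5/(r−g) = 9.24/(0.131−0.057) = 124.8649
P₀ = V_4/(1+r)^4 = 124.8649/(1+0.131)^4 = 76.3115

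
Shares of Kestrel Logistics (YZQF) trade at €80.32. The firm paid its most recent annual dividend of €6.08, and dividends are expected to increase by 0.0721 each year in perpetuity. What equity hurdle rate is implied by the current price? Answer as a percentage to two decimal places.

15.33%

Rearranging the constant-growth DDM: r = D₁/P₀ + g.
D₁ = 6.08 × (1 + 0.0721) = 6.5184.
r = 6.5184 / 80.32 + 0.0721 = 0.08115 + 0.0721 = 0.15325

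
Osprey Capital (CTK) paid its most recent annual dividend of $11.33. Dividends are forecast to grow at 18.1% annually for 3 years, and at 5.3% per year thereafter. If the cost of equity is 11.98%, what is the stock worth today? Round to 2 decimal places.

$247.36

Two-stage DDM. Project D₁…D_3 at 0.181, terminal growth 0.053, discount at r = 0.1198.
D_1 = 13.3807
D_2 = 15.8026
D_3 = 18.6629
Terminal value at t=3: TV = D_4/(r−g) = 19.6521/(0.1198−0.053) = 294.1924
P₀ = 13.3807/(1+0.1198)^1 + 15.8026/(1+0.1198)^2 + 18.6629/(1+0.1198)^3 + 294.1924/(1+0.1198)^3 = 247.3551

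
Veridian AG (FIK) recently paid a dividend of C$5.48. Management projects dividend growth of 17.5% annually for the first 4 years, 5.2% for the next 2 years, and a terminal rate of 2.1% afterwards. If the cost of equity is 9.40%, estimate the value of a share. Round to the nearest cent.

C$134.36

Three-stage DDM. Project D₁…D_6; terminal Gordon value at t=6 with g = 0.021; discount at r = 0.094.
D_1 = 6.4390
D_2 = 7.5658
D_3 = 8.8898
D_4 = 10.4456
D_5 = 10.9887
D_6 = 11.5602
TV_6 = 11.8029/(0.094−0.021) = 161.6838
P₀ = Σ Dₜ/(1+r)ᵗ + TV_6/(1+r)^6 = 134.3555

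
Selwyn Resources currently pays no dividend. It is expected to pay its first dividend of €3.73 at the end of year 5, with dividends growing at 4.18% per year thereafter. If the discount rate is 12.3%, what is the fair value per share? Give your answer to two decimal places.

Deferred-dividend DDM. At t=4 the remaining stream is a growing perpetuity with first payment D_5 = 3.73.
V_4 = D_5/(r−g) = 3.73/(0.123−0.0418) = 45.9360
P₀ = V_4/(1+r)^4 = 45.9360/(1+0.123)^4 = 28.8824

€28.88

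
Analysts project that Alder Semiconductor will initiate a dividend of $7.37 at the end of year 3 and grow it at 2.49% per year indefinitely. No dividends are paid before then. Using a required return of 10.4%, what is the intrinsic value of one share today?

$76.45

Deferred-dividend DDM. At t=2 the remaining stream is a growing perpetuity with first payment D_3 = 7.37.
V_2 = D_3/(r−g) = 7.37/(0.104−0.0249) = 93.1732
P₀ = V_2/(1+r)^2 = 93.1732/(1+0.104)^2 = 76.4457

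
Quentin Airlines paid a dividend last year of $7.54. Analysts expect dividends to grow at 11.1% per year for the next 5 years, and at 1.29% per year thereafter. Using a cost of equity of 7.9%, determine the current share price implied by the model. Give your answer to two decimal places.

$174.91

Two-stage DDM. Project D₁…D_5 at 0.111, terminal growth 0.0129, discount at r = 0.079.
D_1 = 8.3769
D_2 = 9.3068
D_3 = 10.3398
D_4 = 11.4876
D_5 = 12.7627
Terminal value at t=5: TV = D_6/(r−g) = 12.9273/(0.079−0.0129) = 195.5720
P₀ = 8.3769/(1+0.079)^1 + 9.3068/(1+0.079)^2 + 10.3398/(1+0.079)^3 + 11.4876/(1+0.079)^4 + 12.7627/(1+0.079)^5 + 195.5720/(1+0.079)^5 = 174.9108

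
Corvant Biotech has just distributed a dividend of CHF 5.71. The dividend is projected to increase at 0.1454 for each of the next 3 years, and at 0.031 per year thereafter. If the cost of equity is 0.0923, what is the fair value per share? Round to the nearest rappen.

CHF 129.58

Two-stage DDM. Project D₁…D_3 at 0.1454, terminal growth 0.031, discount at r = 0.0923.
D_1 = 6.5402
D_2 = 7.4912
D_3 = 8.5804
Terminal value at t=3: TV = D_4/(r−g) = 8.8464/(0.0923−0.031) = 144.3131
P₀ = 6.5402/(1+0.0923)^1 + 7.4912/(1+0.0923)^2 + 8.5804/(1+0.0923)^3 + 144.3131/(1+0.0923)^3 = 129.5839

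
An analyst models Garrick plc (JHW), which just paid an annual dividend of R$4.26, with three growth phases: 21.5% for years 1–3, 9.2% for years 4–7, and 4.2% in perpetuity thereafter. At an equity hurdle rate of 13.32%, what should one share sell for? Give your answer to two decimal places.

R$85.61

Three-stage DDM. Project D₁…D_7; terminal Gordon value at t=7 with g = 0.042; discount at r = 0.1332.
D_1 = 5.1759
D_2 = 6.2887
D_3 = 7.6408
D_4 = 8.3437
D_5 = 9.1114
D_6 = 9.9496
D_7 = 10.8650
TV_7 = 11.3213/(0.1332−0.042) = 124.1372
P₀ = Σ Dₜ/(1+r)ᵗ + TV_7/(1+r)^7 = 85.6091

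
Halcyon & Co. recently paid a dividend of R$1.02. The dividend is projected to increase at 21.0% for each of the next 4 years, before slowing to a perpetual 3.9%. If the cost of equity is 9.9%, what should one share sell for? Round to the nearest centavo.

R$31.17

Two-stage DDM. Project D₁…D_4 at 0.21, terminal growth 0.039, discount at r = 0.099.
D_1 = 1.2342
D_2 = 1.4934
D_3 = 1.8070
D_4 = 2.1865
Terminal value at t=4: TV = D_5/(r−g) = 2.2717/(0.099−0.039) = 37.8622
P₀ = 1.2342/(1+0.099)^1 + 1.4934/(1+0.099)^2 + 1.8070/(1+0.099)^3 + 2.1865/(1+0.099)^4 + 37.8622/(1+0.099)^4 = 31.1743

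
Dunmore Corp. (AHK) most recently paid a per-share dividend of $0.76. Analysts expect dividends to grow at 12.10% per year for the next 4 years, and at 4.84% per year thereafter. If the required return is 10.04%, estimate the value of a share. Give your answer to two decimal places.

Two-stage DDM. Project D₁…D_4 at 0.121, terminal growth 0.0484, discount at r = 0.1004.
D_1 = 0.8520
D_2 = 0.9550
D_3 = 1.0706
D_4 = 1.2002
Terminal value at t=4: TV = D_5/(r−g) = 1.2582/(0.1004−0.0484) = 24.1969
P₀ = 0.8520/(1+0.1004)^1 + 0.9550/(1+0.1004)^2 + 1.0706/(1+0.1004)^3 + 1.2002/(1+0.1004)^4 + 24.1969/(1+0.1004)^4 = 19.6878

$19.69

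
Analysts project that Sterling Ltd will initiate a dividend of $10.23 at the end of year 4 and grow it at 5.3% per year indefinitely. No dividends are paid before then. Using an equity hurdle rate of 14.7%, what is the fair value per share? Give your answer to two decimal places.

$72.12

Deferred-dividend DDM. At t=3 the remaining stream is a growing perpetuity with first payment D_4 = 10.23.
V_3 = D_4/(r−g) = 10.23/(0.147−0.053) = 108.8298
P₀ = V_3/(1+r)^3 = 108.8298/(1+0.147)^3 = 72.1203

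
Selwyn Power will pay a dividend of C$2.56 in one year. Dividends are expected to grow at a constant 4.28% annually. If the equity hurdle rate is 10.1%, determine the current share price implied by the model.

C$43.99

Gordon growth model: P₀ = D₁/(r − g), with D₁ = 2.56 given directly.
P₀ = 2.5600 / (0.101 − 0.0428) = 2.5600 / 0.0582 = 43.9863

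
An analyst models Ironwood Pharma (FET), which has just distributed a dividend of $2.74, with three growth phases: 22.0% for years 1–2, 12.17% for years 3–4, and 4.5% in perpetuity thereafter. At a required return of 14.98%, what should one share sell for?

Three-stage DDM. Project D₁…D_4; terminal Gordon value at t=4 with g = 0.045; discount at r = 0.1498.
D_1 = 3.3428
D_2 = 4.0782
D_3 = 4.5745
D_4 = 5.1313
TV_4 = 5.3622/(0.1498−0.045) = 51.1657
P₀ = Σ Dₜ/(1+r)ᵗ + TV_4/(1+r)^4 = 41.2118

$41.21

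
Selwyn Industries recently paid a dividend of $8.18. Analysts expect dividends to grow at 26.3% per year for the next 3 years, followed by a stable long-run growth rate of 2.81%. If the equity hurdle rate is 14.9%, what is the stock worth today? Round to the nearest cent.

Two-stage DDM. Project D₁…D_3 at 0.263, terminal growth 0.0281, discount at r = 0.149.
D_1 = 10.3313
D_2 = 13.0485
D_3 = 16.4802
Terminal value at t=3: TV = D_4/(r−g) = 16.9433/(0.149−0.0281) = 140.1433
P₀ = 10.3313/(1+0.149)^1 + 13.0485/(1+0.149)^2 + 16.4802/(1+0.149)^3 + 140.1433/(1+0.149)^3 = 122.1270

$122.13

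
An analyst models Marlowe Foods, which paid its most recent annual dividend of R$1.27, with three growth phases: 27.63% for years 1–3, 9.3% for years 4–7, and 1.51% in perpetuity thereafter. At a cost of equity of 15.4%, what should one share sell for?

R$20.79

Three-stage DDM. Project D₁…D_7; terminal Gordon value at t=7 with g = 0.0151; discount at r = 0.154.
D_1 = 1.6209
D_2 = 2.0688
D_3 = 2.6404
D_4 = 2.8859
D_5 = 3.1543
D_6 = 3.4476
D_7 = 3.7683
TV_7 = 3.8252/(0.154−0.0151) = 27.5391
P₀ = Σ Dₜ/(1+r)ᵗ + TV_7/(1+r)^7 = 20.7914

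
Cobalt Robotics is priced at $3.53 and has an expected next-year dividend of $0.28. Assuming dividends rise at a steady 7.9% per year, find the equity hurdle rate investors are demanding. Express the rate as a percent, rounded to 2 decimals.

15.83%

Rearranging the constant-growth DDM: r = D₁/P₀ + g.
r = 0.2800 / 3.53 + 0.079 = 0.07932 + 0.079 = 0.15832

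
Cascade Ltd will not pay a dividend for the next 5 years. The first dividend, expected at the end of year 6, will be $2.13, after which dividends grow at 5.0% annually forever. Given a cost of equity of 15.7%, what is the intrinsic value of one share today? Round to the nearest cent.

$9.60

Deferred-dividend DDM. At t=5 the remaining stream is a growing perpetuity with first payment D_6 = 2.13.
V_5 = D_6/(r−g) = 2.13/(0.157−0.05) = 19.9065
P₀ = V_5/(1+r)^5 = 19.9065/(1+0.157)^5 = 9.6013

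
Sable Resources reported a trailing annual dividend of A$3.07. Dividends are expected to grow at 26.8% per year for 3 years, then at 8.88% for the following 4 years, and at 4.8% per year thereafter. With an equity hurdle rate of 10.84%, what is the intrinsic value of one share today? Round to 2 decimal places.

A$103.97

Three-stage DDM. Project D₁…D_7; terminal Gordon value at t=7 with g = 0.048; discount at r = 0.1084.
D_1 = 3.8928
D_2 = 4.9360
D_3 = 6.2589
D_4 = 6.8147
D_5 = 7.4198
D_6 = 8.0787
D_7 = 8.7961
TV_7 = 9.2183/(0.1084−0.048) = 152.6205
P₀ = Σ Dₜ/(1+r)ᵗ + TV_7/(1+r)^7 = 103.9697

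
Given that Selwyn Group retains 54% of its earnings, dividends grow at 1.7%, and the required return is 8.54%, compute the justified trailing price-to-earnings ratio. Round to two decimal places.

Payout ratio b = 1 − 0.54 = 0.46.
Justified trailing P/E = b(1+g)/(r−g) = 0.46×(1+0.017)/(0.0854−0.017) = 6.8395

6.84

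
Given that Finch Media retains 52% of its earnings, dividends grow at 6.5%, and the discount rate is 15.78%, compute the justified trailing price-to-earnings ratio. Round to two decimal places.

Payout ratio b = 1 − 0.52 = 0.48.
Justified trailing P/E = b(1+g)/(r−g) = 0.48×(1+0.065)/(0.1578−0.065) = 5.5086

5.51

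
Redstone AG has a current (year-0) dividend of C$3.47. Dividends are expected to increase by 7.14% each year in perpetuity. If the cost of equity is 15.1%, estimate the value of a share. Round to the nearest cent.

C$46.71

Gordon growth model: P₀ = D₁/(r − g). D₁ = 3.47 × (1 + 0.0714) = 3.7178.
P₀ = 3.7178 / (0.151 − 0.0714) = 3.7178 / 0.0796 = 46.7055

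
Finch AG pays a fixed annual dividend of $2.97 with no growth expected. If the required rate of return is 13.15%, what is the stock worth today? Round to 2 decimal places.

$22.59

Zero-growth DDM (perpetuity): P₀ = D/r = 2.97 / 0.1315 = 22.5856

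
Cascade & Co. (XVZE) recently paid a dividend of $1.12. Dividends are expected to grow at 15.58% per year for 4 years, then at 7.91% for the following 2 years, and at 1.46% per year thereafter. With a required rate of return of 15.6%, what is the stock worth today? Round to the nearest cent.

$13.50

Three-stage DDM. Project D₁…D_6; terminal Gordon value at t=6 with g = 0.0146; discount at r = 0.156.
D_1 = 1.2945
D_2 = 1.4962
D_3 = 1.7293
D_4 = 1.9987
D_5 = 2.1568
D_6 = 2.3274
TV_6 = 2.3614/(0.156−0.0146) = 16.7000
P₀ = Σ Dₜ/(1+r)ᵗ + TV_6/(1+r)^6 = 13.4961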